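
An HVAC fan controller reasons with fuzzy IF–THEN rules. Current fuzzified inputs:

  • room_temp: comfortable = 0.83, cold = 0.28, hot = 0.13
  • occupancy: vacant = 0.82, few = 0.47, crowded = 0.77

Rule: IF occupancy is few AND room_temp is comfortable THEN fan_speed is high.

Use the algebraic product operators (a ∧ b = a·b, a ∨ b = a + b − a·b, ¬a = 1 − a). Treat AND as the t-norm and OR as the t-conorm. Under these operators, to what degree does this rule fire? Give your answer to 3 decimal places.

firing strength: few=0.47, comfortable=0.83; AND[a·b] → w = 0.3901

0.390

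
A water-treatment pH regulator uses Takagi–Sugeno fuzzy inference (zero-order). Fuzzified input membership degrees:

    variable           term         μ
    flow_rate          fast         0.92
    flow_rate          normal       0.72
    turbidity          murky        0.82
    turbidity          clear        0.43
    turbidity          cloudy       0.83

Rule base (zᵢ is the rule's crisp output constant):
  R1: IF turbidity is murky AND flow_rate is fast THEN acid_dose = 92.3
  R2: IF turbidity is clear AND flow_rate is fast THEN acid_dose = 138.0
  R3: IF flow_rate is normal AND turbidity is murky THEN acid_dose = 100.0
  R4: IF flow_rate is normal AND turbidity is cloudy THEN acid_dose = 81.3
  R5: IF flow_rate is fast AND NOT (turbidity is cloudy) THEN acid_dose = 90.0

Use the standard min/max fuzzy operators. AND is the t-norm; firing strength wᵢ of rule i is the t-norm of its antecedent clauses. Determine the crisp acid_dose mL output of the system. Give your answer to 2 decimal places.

R1 (z=92.3): murky=0.82, fast=0.92; AND[min(a, b)] → w = 0.82
R2 (z=138.0): clear=0.43, fast=0.92; AND[min(a, b)] → w = 0.43
R3 (z=100.0): normal=0.72, murky=0.82; AND[min(a, b)] → w = 0.72
R4 (z=81.3): normal=0.72, cloudy=0.83; AND[min(a, b)] → w = 0.72
R5 (z=90.0): fast=0.92, ¬cloudy=1−0.83=0.17; AND[min(a, b)] → w = 0.17
Weighted average = (0.82·92.3 + 0.43·138.0 + 0.72·100.0 + 0.72·81.3 + 0.17·90.0) / (0.82 + 0.43 + 0.72 + 0.72 + 0.17)
  = 280.8620 / 2.8600 = 98.20

98.20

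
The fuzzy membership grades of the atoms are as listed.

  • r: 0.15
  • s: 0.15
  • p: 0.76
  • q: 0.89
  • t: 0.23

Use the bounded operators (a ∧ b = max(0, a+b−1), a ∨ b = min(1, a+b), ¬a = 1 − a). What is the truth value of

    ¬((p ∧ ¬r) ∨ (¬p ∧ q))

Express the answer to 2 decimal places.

¬r = 1 − 0.15 = 0.85
p ∧ ¬r = max(0, a+b−1) on (0.76, 0.85) = 0.61
¬p = 1 − 0.76 = 0.24
¬p ∧ q = max(0, a+b−1) on (0.24, 0.89) = 0.13
(p ∧ ¬r) ∨ (¬p ∧ q) = min(1, a+b) on (0.61, 0.13) = 0.74
¬((p ∧ ¬r) ∨ (¬p ∧ q)) = 1 − 0.74 = 0.26

0.26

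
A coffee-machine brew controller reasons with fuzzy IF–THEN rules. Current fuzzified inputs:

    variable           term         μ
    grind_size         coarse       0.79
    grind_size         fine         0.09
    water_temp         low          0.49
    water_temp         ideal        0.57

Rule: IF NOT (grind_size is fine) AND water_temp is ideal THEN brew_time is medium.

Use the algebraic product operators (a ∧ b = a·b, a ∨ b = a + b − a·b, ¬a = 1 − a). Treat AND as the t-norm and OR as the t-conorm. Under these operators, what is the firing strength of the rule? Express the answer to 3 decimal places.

firing strength: ¬fine=1−0.09=0.91, ideal=0.57; AND[a·b] → w = 0.5187

0.519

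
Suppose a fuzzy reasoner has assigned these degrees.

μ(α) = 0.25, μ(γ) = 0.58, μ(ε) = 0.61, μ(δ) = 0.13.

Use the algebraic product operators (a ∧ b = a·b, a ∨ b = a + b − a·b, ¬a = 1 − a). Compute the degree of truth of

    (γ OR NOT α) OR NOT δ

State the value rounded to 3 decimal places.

0.986

NOT α = 1 − 0.2500 = 0.7500
γ OR NOT α = a + b − a·b on (0.5800, 0.7500) = 0.8950
NOT δ = 1 − 0.1300 = 0.8700
(γ OR NOT α) OR NOT δ = a + b − a·b on (0.8950, 0.8700) = 0.9864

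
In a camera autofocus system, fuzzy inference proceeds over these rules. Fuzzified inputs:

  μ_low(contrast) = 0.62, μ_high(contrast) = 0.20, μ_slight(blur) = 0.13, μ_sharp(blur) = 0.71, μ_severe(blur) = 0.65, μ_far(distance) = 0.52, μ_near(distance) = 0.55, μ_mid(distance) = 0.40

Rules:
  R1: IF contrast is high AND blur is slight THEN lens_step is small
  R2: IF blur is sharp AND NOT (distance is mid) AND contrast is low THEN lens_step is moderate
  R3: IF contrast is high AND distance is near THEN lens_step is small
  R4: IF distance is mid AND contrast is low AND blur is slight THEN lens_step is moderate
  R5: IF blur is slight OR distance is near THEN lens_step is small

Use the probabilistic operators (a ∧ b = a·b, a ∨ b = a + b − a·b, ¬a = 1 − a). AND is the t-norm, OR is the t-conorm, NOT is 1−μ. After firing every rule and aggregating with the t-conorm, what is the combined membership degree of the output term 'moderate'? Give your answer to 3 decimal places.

R1: high=0.20, slight=0.13; AND[a·b] → w = 0.0260
R2: sharp=0.71, ¬mid=1−0.40=0.60, low=0.62; AND[a·b] → w = 0.2641
R3: high=0.20, near=0.55; AND[a·b] → w = 0.1100
R4: mid=0.40, low=0.62, slight=0.13; AND[a·b] → w = 0.0322
R5: slight=0.13, near=0.55; OR[a + b − a·b] → w = 0.6085
Rules with consequent 'moderate': {R2, R4} → strengths 0.2641, 0.0322
Aggregate via t-conorm [a + b − a·b]: 0.2878

0.288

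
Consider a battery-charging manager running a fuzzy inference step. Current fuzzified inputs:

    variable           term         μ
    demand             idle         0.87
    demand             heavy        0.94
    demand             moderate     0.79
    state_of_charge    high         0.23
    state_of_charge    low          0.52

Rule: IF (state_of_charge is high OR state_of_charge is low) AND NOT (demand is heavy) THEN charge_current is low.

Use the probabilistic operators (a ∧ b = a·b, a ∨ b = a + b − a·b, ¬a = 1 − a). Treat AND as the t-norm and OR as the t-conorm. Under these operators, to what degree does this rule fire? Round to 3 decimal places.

0.038

firing strength: (high=0.23 OR low=0.52) = 0.6304; AND[a·b] with ¬heavy=1−0.94=0.06 → w = 0.0378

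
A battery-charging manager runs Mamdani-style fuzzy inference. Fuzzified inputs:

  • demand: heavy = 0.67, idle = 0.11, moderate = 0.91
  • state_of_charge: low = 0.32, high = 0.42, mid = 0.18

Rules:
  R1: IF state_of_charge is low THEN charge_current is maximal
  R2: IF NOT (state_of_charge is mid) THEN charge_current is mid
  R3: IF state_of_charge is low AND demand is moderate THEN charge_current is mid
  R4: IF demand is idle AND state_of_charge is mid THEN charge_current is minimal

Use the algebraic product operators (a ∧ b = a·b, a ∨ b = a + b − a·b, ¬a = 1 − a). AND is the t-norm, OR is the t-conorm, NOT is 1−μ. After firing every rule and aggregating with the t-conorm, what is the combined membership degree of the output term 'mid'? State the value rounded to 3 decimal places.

R1: low=0.32 → w = 0.3200
R2: ¬mid=1−0.18=0.82 → w = 0.8200
R3: low=0.32, moderate=0.91; AND[a·b] → w = 0.2912
R4: idle=0.11, mid=0.18; AND[a·b] → w = 0.0198
Rules with consequent 'mid': {R2, R3} → strengths 0.8200, 0.2912
Aggregate via t-conorm [a + b − a·b]: 0.8724

0.872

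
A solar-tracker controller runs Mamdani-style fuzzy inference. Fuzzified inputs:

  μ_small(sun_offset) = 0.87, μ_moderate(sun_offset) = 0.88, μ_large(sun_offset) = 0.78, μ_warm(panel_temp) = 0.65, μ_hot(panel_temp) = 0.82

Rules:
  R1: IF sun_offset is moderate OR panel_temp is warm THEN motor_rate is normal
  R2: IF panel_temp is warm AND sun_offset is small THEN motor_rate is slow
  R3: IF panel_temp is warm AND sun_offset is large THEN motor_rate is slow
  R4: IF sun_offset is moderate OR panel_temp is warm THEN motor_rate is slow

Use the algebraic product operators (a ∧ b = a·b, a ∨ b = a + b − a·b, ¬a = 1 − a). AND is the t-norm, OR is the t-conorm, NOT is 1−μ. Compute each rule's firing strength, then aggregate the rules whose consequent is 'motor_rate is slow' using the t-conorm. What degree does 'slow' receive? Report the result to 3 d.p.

R1: moderate=0.88, warm=0.65; OR[a + b − a·b] → w = 0.9580
R2: warm=0.65, small=0.87; AND[a·b] → w = 0.5655
R3: warm=0.65, large=0.78; AND[a·b] → w = 0.5070
R4: moderate=0.88, warm=0.65; OR[a + b − a·b] → w = 0.9580
Rules with consequent 'slow': {R2, R3, R4} → strengths 0.5655, 0.5070, 0.9580
Aggregate via t-conorm [a + b − a·b]: 0.9910

0.991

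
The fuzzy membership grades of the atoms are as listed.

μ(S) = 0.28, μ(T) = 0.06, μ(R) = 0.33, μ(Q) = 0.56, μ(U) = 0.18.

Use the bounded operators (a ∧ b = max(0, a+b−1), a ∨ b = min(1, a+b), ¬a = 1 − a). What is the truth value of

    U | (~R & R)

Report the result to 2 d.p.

~R = 1 − 0.33 = 0.67
~R & R = max(0, a+b−1) on (0.67, 0.33) = 0.00
U | (~R & R) = min(1, a+b) on (0.18, 0.00) = 0.18

0.18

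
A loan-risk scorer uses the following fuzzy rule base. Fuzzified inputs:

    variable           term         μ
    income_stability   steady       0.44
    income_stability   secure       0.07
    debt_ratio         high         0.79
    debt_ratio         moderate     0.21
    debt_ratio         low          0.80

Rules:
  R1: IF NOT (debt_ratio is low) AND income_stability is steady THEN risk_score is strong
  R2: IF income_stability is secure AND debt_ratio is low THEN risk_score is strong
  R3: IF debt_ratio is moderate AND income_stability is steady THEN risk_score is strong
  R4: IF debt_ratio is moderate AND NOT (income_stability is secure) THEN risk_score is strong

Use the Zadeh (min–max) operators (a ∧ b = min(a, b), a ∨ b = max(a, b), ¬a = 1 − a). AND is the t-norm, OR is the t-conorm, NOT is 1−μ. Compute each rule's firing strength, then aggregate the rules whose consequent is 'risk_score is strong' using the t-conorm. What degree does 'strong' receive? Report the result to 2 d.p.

0.21

R1: ¬low=1−0.80=0.20, steady=0.44; AND[min(a, b)] → w = 0.20
R2: secure=0.07, low=0.80; AND[min(a, b)] → w = 0.07
R3: moderate=0.21, steady=0.44; AND[min(a, b)] → w = 0.21
R4: moderate=0.21, ¬secure=1−0.07=0.93; AND[min(a, b)] → w = 0.21
Rules with consequent 'strong': {R1, R2, R3, R4} → strengths 0.20, 0.07, 0.21, 0.21
Aggregate via t-conorm [max(a, b)]: 0.21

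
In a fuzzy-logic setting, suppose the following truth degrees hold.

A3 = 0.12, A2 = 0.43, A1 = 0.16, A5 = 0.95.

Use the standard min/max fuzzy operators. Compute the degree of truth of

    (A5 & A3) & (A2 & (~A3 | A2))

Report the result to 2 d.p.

A5 & A3 = min(a, b) on (0.95, 0.12) = 0.12
~A3 = 1 − 0.12 = 0.88
~A3 | A2 = max(a, b) on (0.88, 0.43) = 0.88
A2 & (~A3 | A2) = min(a, b) on (0.43, 0.88) = 0.43
(A5 & A3) & (A2 & (~A3 | A2)) = min(a, b) on (0.12, 0.43) = 0.12

0.12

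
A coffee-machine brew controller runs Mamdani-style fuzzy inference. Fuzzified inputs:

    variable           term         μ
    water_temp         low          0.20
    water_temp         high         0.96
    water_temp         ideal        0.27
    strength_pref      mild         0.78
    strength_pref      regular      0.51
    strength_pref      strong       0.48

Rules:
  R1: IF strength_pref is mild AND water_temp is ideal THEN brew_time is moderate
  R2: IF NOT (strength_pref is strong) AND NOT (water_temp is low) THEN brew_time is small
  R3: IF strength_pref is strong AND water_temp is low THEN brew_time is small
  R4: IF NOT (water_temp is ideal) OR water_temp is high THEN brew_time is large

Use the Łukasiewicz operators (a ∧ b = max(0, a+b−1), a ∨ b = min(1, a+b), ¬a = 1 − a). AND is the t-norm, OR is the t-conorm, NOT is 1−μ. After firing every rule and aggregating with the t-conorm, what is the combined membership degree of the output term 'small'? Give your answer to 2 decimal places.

0.32

R1: mild=0.78, ideal=0.27; AND[max(0, a+b−1)] → w = 0.05
R2: ¬strong=1−0.48=0.52, ¬low=1−0.20=0.80; AND[max(0, a+b−1)] → w = 0.32
R3: strong=0.48, low=0.20; AND[max(0, a+b−1)] → w = 0.00
R4: ¬ideal=1−0.27=0.73, high=0.96; OR[min(1, a+b)] → w = 1.00
Rules with consequent 'small': {R2, R3} → strengths 0.32, 0.00
Aggregate via t-conorm [min(1, a+b)]: 0.32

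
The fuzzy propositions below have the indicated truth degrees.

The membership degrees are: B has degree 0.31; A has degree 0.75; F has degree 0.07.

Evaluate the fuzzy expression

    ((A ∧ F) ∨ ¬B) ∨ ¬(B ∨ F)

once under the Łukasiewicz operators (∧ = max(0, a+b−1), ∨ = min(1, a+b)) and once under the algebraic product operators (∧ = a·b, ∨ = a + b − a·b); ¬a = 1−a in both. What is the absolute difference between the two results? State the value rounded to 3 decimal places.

Under Łukasiewicz:
  A ∧ F = max(0, a+b−1) on (0.75, 0.07) = 0.00
  ¬B = 1 − 0.31 = 0.69
  (A ∧ F) ∨ ¬B = min(1, a+b) on (0.00, 0.69) = 0.69
  B ∨ F = min(1, a+b) on (0.31, 0.07) = 0.38
  ¬(B ∨ F) = 1 − 0.38 = 0.62
  ((A ∧ F) ∨ ¬B) ∨ ¬(B ∨ F) = min(1, a+b) on (0.69, 0.62) = 1.00
  → value = 1.0000
Under algebraic product:
  A ∧ F = a·b on (0.7500, 0.0700) = 0.0525
  ¬B = 1 − 0.3100 = 0.6900
  (A ∧ F) ∨ ¬B = a + b − a·b on (0.0525, 0.6900) = 0.7063
  B ∨ F = a + b − a·b on (0.3100, 0.0700) = 0.3583
  ¬(B ∨ F) = 1 − 0.3583 = 0.6417
  ((A ∧ F) ∨ ¬B) ∨ ¬(B ∨ F) = a + b − a·b on (0.7063, 0.6417) = 0.8948
  → value = 0.8948
|1.0000 − 0.8948| = 0.105

0.105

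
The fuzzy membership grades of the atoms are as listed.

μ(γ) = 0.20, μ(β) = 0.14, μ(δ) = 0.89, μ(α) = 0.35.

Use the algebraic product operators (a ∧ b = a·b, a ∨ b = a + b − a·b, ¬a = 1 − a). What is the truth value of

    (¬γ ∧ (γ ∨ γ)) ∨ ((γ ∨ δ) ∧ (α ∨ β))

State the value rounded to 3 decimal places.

¬γ = 1 − 0.2000 = 0.8000
γ ∨ γ = a + b − a·b on (0.2000, 0.2000) = 0.3600
¬γ ∧ (γ ∨ γ) = a·b on (0.8000, 0.3600) = 0.2880
γ ∨ δ = a + b − a·b on (0.2000, 0.8900) = 0.9120
α ∨ β = a + b − a·b on (0.3500, 0.1400) = 0.4410
(γ ∨ δ) ∧ (α ∨ β) = a·b on (0.9120, 0.4410) = 0.4022
(¬γ ∧ (γ ∨ γ)) ∨ ((γ ∨ δ) ∧ (α ∨ β)) = a + b − a·b on (0.2880, 0.4022) = 0.5744

0.574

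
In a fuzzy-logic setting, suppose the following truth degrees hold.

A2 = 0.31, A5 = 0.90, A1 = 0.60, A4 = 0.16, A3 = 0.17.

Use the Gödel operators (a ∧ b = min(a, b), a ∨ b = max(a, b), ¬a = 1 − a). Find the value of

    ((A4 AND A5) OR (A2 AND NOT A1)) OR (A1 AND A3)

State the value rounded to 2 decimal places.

A4 AND A5 = min(a, b) on (0.16, 0.90) = 0.16
NOT A1 = 1 − 0.60 = 0.40
A2 AND NOT A1 = min(a, b) on (0.31, 0.40) = 0.31
(A4 AND A5) OR (A2 AND NOT A1) = max(a, b) on (0.16, 0.31) = 0.31
A1 AND A3 = min(a, b) on (0.60, 0.17) = 0.17
((A4 AND A5) OR (A2 AND NOT A1)) OR (A1 AND A3) = max(a, b) on (0.31, 0.17) = 0.31

0.31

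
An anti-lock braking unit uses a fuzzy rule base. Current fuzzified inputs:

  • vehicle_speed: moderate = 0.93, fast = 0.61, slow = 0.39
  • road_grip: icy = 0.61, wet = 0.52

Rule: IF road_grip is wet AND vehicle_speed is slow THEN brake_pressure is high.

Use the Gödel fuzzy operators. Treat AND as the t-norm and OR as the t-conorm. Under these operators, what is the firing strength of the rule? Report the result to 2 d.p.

0.39

firing strength: wet=0.52, slow=0.39; AND[min(a, b)] → w = 0.39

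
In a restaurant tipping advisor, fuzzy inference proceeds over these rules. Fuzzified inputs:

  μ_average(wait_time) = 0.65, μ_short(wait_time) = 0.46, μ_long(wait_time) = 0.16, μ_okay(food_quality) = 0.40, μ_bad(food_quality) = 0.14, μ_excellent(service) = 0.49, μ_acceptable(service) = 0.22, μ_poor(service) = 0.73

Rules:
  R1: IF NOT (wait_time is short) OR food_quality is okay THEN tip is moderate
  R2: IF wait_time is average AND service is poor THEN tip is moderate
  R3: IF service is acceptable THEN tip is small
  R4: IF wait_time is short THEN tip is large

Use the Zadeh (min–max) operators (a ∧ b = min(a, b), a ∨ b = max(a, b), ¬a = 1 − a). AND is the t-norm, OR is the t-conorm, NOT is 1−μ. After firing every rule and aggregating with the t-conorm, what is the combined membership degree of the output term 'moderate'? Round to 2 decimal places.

R1: ¬short=1−0.46=0.54, okay=0.40; OR[max(a, b)] → w = 0.54
R2: average=0.65, poor=0.73; AND[min(a, b)] → w = 0.65
R3: acceptable=0.22 → w = 0.22
R4: short=0.46 → w = 0.46
Rules with consequent 'moderate': {R1, R2} → strengths 0.54, 0.65
Aggregate via t-conorm [max(a, b)]: 0.65

0.65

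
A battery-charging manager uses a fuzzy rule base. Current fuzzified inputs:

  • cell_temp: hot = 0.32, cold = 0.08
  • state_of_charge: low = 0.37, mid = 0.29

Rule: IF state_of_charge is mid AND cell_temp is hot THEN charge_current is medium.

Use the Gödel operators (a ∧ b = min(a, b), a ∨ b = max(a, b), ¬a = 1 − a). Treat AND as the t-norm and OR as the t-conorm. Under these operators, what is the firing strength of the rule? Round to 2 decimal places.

firing strength: mid=0.29, hot=0.32; AND[min(a, b)] → w = 0.29

0.29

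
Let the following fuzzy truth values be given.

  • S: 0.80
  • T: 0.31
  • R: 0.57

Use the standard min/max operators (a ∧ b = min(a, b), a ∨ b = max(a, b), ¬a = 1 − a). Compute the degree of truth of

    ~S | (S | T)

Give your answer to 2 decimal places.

~S = 1 − 0.80 = 0.20
S | T = max(a, b) on (0.80, 0.31) = 0.80
~S | (S | T) = max(a, b) on (0.20, 0.80) = 0.80

0.80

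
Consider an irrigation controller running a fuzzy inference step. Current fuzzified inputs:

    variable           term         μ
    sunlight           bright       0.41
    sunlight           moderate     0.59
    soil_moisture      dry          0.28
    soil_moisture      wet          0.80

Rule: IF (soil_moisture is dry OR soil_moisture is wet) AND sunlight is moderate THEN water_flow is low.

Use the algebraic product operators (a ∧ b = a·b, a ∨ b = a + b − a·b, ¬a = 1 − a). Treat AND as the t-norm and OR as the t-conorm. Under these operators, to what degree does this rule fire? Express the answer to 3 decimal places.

0.505

firing strength: (dry=0.28 OR wet=0.80) = 0.8560; AND[a·b] with moderate=0.59 → w = 0.5050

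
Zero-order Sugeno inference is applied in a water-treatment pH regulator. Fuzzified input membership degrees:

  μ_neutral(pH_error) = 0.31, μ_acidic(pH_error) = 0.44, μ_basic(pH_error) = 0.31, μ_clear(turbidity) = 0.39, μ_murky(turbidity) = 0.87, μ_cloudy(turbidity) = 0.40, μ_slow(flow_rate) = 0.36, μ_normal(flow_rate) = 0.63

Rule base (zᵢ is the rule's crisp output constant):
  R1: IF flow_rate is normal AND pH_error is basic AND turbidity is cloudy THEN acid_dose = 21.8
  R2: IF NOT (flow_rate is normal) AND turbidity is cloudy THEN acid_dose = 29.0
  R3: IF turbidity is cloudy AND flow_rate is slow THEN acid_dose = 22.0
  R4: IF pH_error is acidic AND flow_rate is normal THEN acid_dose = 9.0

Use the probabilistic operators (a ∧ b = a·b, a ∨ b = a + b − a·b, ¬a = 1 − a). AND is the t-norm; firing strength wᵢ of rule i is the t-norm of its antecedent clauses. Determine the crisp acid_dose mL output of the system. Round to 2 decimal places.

18.01

R1 (z=21.8): normal=0.63, basic=0.31, cloudy=0.40; AND[a·b] → w = 0.0781
R2 (z=29.0): ¬normal=1−0.63=0.37, cloudy=0.40; AND[a·b] → w = 0.1480
R3 (z=22.0): cloudy=0.40, slow=0.36; AND[a·b] → w = 0.1440
R4 (z=9.0): acidic=0.44, normal=0.63; AND[a·b] → w = 0.2772
Weighted average = (0.0781·21.8 + 0.1480·29.0 + 0.1440·22.0 + 0.2772·9.0) / (0.0781 + 0.1480 + 0.1440 + 0.2772)
  = 11.6578 / 0.6473 = 18.01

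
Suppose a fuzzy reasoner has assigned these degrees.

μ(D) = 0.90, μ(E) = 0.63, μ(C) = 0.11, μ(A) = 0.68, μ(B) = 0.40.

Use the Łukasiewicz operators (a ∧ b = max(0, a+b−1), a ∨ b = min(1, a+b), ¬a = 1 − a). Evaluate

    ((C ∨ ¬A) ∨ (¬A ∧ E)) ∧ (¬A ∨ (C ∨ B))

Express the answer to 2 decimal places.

0.26

¬A = 1 − 0.68 = 0.32
C ∨ ¬A = min(1, a+b) on (0.11, 0.32) = 0.43
¬A = 1 − 0.68 = 0.32
¬A ∧ E = max(0, a+b−1) on (0.32, 0.63) = 0.00
(C ∨ ¬A) ∨ (¬A ∧ E) = min(1, a+b) on (0.43, 0.00) = 0.43
¬A = 1 − 0.68 = 0.32
C ∨ B = min(1, a+b) on (0.11, 0.40) = 0.51
¬A ∨ (C ∨ B) = min(1, a+b) on (0.32, 0.51) = 0.83
((C ∨ ¬A) ∨ (¬A ∧ E)) ∧ (¬A ∨ (C ∨ B)) = max(0, a+b−1) on (0.43, 0.83) = 0.26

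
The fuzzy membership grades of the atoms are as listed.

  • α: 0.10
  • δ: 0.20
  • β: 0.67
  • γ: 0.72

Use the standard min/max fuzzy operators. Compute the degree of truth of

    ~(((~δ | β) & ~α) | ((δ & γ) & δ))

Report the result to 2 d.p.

~δ = 1 − 0.20 = 0.80
~δ | β = max(a, b) on (0.80, 0.67) = 0.80
~α = 1 − 0.10 = 0.90
(~δ | β) & ~α = min(a, b) on (0.80, 0.90) = 0.80
δ & γ = min(a, b) on (0.20, 0.72) = 0.20
(δ & γ) & δ = min(a, b) on (0.20, 0.20) = 0.20
((~δ | β) & ~α) | ((δ & γ) & δ) = max(a, b) on (0.80, 0.20) = 0.80
~(((~δ | β) & ~α) | ((δ & γ) & δ)) = 1 − 0.80 = 0.20

0.20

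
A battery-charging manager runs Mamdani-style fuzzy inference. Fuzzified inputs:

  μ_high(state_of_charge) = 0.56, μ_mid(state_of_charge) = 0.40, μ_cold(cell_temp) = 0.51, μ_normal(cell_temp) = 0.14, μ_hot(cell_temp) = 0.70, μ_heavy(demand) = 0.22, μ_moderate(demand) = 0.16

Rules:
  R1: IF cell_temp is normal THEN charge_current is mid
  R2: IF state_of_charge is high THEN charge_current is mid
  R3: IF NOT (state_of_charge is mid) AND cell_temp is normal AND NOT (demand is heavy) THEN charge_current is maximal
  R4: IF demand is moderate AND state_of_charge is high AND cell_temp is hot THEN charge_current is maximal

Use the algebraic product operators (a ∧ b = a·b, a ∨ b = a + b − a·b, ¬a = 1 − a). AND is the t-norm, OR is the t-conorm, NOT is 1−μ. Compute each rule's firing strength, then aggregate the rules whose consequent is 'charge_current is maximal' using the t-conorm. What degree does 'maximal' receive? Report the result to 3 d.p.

R1: normal=0.14 → w = 0.1400
R2: high=0.56 → w = 0.5600
R3: ¬mid=1−0.40=0.60, normal=0.14, ¬heavy=1−0.22=0.78; AND[a·b] → w = 0.0655
R4: moderate=0.16, high=0.56, hot=0.70; AND[a·b] → w = 0.0627
Rules with consequent 'maximal': {R3, R4} → strengths 0.0655, 0.0627
Aggregate via t-conorm [a + b − a·b]: 0.1241

0.124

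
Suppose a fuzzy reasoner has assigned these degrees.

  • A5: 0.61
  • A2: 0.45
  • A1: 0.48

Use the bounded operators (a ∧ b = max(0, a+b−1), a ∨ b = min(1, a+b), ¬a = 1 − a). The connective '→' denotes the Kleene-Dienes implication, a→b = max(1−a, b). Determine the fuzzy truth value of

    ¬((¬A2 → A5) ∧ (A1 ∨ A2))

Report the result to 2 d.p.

0.46

¬A2 = 1 − 0.45 = 0.55
¬A2 → A5  [Kleene-Dienes: max(1−a, b)] with a=0.55, b=0.61 → 0.61
A1 ∨ A2 = min(1, a+b) on (0.48, 0.45) = 0.93
(¬A2 → A5) ∧ (A1 ∨ A2) = max(0, a+b−1) on (0.61, 0.93) = 0.54
¬((¬A2 → A5) ∧ (A1 ∨ A2)) = 1 − 0.54 = 0.46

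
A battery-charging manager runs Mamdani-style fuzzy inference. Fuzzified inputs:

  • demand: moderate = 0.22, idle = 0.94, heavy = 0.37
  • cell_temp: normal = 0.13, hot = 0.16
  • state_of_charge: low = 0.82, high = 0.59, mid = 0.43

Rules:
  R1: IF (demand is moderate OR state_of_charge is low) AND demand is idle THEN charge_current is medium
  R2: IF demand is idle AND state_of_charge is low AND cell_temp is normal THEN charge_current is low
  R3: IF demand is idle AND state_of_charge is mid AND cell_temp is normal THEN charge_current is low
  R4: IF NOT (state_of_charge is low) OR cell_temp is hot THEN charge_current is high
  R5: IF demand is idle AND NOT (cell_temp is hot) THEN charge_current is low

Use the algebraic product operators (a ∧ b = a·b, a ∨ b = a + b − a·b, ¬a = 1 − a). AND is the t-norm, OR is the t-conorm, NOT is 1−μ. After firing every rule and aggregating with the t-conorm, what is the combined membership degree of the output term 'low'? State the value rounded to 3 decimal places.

R1: (moderate=0.22 OR low=0.82) = 0.8596; AND[a·b] with idle=0.94 → w = 0.8080
R2: idle=0.94, low=0.82, normal=0.13; AND[a·b] → w = 0.1002
R3: idle=0.94, mid=0.43, normal=0.13; AND[a·b] → w = 0.0525
R4: ¬low=1−0.82=0.18, hot=0.16; OR[a + b − a·b] → w = 0.3112
R5: idle=0.94, ¬hot=1−0.16=0.84; AND[a·b] → w = 0.7896
Rules with consequent 'low': {R2, R3, R5} → strengths 0.1002, 0.0525, 0.7896
Aggregate via t-conorm [a + b − a·b]: 0.8206

0.821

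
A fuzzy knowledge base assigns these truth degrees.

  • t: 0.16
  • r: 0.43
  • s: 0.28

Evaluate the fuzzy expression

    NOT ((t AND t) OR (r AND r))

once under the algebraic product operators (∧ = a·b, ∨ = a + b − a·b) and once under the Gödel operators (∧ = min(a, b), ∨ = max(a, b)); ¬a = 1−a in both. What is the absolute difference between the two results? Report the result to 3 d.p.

0.224

Under algebraic product:
  t AND t = a·b on (0.1600, 0.1600) = 0.0256
  r AND r = a·b on (0.4300, 0.4300) = 0.1849
  (t AND t) OR (r AND r) = a + b − a·b on (0.0256, 0.1849) = 0.2058
  NOT ((t AND t) OR (r AND r)) = 1 − 0.2058 = 0.7942
  → value = 0.7942
Under Gödel:
  t AND t = min(a, b) on (0.16, 0.16) = 0.16
  r AND r = min(a, b) on (0.43, 0.43) = 0.43
  (t AND t) OR (r AND r) = max(a, b) on (0.16, 0.43) = 0.43
  NOT ((t AND t) OR (r AND r)) = 1 − 0.43 = 0.57
  → value = 0.5700
|0.7942 − 0.5700| = 0.224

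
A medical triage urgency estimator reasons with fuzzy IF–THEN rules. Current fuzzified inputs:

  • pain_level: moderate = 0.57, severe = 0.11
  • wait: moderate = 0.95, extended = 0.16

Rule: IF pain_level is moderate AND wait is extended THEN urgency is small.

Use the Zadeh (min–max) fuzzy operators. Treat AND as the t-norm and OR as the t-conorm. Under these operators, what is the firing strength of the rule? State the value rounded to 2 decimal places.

0.16

firing strength: moderate=0.57, extended=0.16; AND[min(a, b)] → w = 0.16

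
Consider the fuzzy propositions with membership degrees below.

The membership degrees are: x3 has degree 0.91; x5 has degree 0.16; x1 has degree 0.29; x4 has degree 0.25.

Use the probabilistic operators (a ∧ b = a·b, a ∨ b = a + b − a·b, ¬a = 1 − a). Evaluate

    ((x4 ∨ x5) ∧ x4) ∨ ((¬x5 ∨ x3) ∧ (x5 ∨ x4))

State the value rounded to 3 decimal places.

x4 ∨ x5 = a + b − a·b on (0.2500, 0.1600) = 0.3700
(x4 ∨ x5) ∧ x4 = a·b on (0.3700, 0.2500) = 0.0925
¬x5 = 1 − 0.1600 = 0.8400
¬x5 ∨ x3 = a + b − a·b on (0.8400, 0.9100) = 0.9856
x5 ∨ x4 = a + b − a·b on (0.1600, 0.2500) = 0.3700
(¬x5 ∨ x3) ∧ (x5 ∨ x4) = a·b on (0.9856, 0.3700) = 0.3647
((x4 ∨ x5) ∧ x4) ∨ ((¬x5 ∨ x3) ∧ (x5 ∨ x4)) = a + b − a·b on (0.0925, 0.3647) = 0.4234

0.423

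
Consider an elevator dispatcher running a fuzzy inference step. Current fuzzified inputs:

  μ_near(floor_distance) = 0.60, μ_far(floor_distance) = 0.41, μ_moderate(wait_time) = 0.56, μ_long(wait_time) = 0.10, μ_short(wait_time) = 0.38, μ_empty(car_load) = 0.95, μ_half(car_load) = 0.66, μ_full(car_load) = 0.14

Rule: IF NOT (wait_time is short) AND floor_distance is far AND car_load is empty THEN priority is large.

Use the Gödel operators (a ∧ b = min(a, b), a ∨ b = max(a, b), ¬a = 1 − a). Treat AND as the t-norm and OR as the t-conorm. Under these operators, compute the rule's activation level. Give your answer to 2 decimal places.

0.41

firing strength: ¬short=1−0.38=0.62, far=0.41, empty=0.95; AND[min(a, b)] → w = 0.41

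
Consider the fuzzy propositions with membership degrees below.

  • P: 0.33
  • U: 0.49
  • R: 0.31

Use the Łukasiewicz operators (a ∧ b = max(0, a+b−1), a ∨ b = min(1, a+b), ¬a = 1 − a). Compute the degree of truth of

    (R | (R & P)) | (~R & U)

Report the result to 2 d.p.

R & P = max(0, a+b−1) on (0.31, 0.33) = 0.00
R | (R & P) = min(1, a+b) on (0.31, 0.00) = 0.31
~R = 1 − 0.31 = 0.69
~R & U = max(0, a+b−1) on (0.69, 0.49) = 0.18
(R | (R & P)) | (~R & U) = min(1, a+b) on (0.31, 0.18) = 0.49

0.49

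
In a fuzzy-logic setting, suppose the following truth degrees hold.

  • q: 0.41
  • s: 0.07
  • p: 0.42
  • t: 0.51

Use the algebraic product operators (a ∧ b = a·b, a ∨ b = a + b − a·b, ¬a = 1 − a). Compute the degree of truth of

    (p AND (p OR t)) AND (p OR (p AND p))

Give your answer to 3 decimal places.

0.157

p OR t = a + b − a·b on (0.4200, 0.5100) = 0.7158
p AND (p OR t) = a·b on (0.4200, 0.7158) = 0.3006
p AND p = a·b on (0.4200, 0.4200) = 0.1764
p OR (p AND p) = a + b − a·b on (0.4200, 0.1764) = 0.5223
(p AND (p OR t)) AND (p OR (p AND p)) = a·b on (0.3006, 0.5223) = 0.1570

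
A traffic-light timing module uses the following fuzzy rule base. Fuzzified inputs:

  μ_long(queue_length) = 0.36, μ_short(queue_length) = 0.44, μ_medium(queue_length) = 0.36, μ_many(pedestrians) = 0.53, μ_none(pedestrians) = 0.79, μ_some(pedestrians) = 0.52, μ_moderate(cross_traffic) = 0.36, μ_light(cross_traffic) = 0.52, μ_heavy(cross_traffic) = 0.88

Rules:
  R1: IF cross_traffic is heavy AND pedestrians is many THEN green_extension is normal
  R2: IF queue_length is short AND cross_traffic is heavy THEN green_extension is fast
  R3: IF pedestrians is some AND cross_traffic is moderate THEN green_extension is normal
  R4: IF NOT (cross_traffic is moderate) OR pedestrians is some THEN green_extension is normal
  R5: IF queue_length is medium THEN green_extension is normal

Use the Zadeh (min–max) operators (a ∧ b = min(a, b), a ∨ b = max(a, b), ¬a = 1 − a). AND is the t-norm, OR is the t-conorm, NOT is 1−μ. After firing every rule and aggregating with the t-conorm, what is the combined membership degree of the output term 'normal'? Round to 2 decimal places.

R1: heavy=0.88, many=0.53; AND[min(a, b)] → w = 0.53
R2: short=0.44, heavy=0.88; AND[min(a, b)] → w = 0.44
R3: some=0.52, moderate=0.36; AND[min(a, b)] → w = 0.36
R4: ¬moderate=1−0.36=0.64, some=0.52; OR[max(a, b)] → w = 0.64
R5: medium=0.36 → w = 0.36
Rules with consequent 'normal': {R1, R3, R4, R5} → strengths 0.53, 0.36, 0.64, 0.36
Aggregate via t-conorm [max(a, b)]: 0.64

0.64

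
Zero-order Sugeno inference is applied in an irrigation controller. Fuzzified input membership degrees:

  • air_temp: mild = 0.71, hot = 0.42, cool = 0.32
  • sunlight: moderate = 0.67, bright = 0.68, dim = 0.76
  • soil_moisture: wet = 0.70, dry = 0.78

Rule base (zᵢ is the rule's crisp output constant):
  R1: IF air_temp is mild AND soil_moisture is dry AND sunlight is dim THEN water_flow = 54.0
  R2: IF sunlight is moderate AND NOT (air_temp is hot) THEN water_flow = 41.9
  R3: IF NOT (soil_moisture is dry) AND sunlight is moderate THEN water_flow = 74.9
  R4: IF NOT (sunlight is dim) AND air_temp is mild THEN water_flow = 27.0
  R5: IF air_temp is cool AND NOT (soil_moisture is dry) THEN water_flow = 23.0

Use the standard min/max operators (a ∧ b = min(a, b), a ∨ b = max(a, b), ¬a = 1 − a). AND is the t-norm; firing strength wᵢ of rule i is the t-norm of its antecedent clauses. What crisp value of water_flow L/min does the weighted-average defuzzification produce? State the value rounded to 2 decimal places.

R1 (z=54.0): mild=0.71, dry=0.78, dim=0.76; AND[min(a, b)] → w = 0.71
R2 (z=41.9): moderate=0.67, ¬hot=1−0.42=0.58; AND[min(a, b)] → w = 0.58
R3 (z=74.9): ¬dry=1−0.78=0.22, moderate=0.67; AND[min(a, b)] → w = 0.22
R4 (z=27.0): ¬dim=1−0.76=0.24, mild=0.71; AND[min(a, b)] → w = 0.24
R5 (z=23.0): cool=0.32, ¬dry=1−0.78=0.22; AND[min(a, b)] → w = 0.22
Weighted average = (0.71·54.0 + 0.58·41.9 + 0.22·74.9 + 0.24·27.0 + 0.22·23.0) / (0.71 + 0.58 + 0.22 + 0.24 + 0.22)
  = 90.6600 / 1.9700 = 46.02

46.02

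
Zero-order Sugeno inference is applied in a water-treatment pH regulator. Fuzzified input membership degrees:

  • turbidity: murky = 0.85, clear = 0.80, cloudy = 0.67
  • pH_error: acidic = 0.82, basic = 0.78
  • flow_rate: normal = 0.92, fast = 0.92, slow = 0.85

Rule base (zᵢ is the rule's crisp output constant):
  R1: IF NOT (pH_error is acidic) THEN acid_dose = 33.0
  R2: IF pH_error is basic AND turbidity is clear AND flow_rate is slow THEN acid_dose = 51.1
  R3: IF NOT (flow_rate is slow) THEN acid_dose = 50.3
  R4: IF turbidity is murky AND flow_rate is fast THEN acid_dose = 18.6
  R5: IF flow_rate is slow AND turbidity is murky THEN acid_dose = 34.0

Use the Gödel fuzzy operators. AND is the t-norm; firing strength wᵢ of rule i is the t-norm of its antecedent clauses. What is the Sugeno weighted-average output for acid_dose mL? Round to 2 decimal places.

R1 (z=33.0): ¬acidic=1−0.82=0.18 → w = 0.18
R2 (z=51.1): basic=0.78, clear=0.80, slow=0.85; AND[min(a, b)] → w = 0.78
R3 (z=50.3): ¬slow=1−0.85=0.15 → w = 0.15
R4 (z=18.6): murky=0.85, fast=0.92; AND[min(a, b)] → w = 0.85
R5 (z=34.0): slow=0.85, murky=0.85; AND[min(a, b)] → w = 0.85
Weighted average = (0.18·33.0 + 0.78·51.1 + 0.15·50.3 + 0.85·18.6 + 0.85·34.0) / (0.18 + 0.78 + 0.15 + 0.85 + 0.85)
  = 98.0530 / 2.8100 = 34.89

34.89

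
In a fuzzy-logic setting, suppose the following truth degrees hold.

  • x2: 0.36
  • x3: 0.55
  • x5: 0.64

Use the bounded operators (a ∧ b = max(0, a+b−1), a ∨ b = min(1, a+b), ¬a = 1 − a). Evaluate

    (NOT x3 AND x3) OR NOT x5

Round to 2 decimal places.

0.36

NOT x3 = 1 − 0.55 = 0.45
NOT x3 AND x3 = max(0, a+b−1) on (0.45, 0.55) = 0.00
NOT x5 = 1 − 0.64 = 0.36
(NOT x3 AND x3) OR NOT x5 = min(1, a+b) on (0.00, 0.36) = 0.36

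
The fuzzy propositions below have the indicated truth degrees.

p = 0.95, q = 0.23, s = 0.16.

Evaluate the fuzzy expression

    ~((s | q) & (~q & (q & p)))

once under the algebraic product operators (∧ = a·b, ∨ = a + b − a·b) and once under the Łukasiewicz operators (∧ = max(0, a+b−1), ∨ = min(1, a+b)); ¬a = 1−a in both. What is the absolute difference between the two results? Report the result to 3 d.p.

0.059

Under algebraic product:
  s | q = a + b − a·b on (0.1600, 0.2300) = 0.3532
  ~q = 1 − 0.2300 = 0.7700
  q & p = a·b on (0.2300, 0.9500) = 0.2185
  ~q & (q & p) = a·b on (0.7700, 0.2185) = 0.1682
  (s | q) & (~q & (q & p)) = a·b on (0.3532, 0.1682) = 0.0594
  ~((s | q) & (~q & (q & p))) = 1 − 0.0594 = 0.9406
  → value = 0.9406
Under Łukasiewicz:
  s | q = min(1, a+b) on (0.16, 0.23) = 0.39
  ~q = 1 − 0.23 = 0.77
  q & p = max(0, a+b−1) on (0.23, 0.95) = 0.18
  ~q & (q & p) = max(0, a+b−1) on (0.77, 0.18) = 0.00
  (s | q) & (~q & (q & p)) = max(0, a+b−1) on (0.39, 0.00) = 0.00
  ~((s | q) & (~q & (q & p))) = 1 − 0.00 = 1.00
  → value = 1.0000
|0.9406 − 1.0000| = 0.059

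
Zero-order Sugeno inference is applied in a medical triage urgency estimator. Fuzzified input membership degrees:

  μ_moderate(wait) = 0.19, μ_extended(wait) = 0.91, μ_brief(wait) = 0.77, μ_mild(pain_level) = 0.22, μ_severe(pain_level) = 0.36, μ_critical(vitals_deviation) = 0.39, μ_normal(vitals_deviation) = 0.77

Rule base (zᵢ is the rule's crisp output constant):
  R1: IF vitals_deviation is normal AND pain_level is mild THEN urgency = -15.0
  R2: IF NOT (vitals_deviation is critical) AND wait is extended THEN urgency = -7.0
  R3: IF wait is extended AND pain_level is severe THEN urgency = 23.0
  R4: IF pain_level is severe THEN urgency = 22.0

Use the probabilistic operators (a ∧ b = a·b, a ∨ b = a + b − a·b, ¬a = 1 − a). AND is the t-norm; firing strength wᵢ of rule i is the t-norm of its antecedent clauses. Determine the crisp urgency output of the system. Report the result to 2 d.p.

R1 (z=-15.0): normal=0.77, mild=0.22; AND[a·b] → w = 0.1694
R2 (z=-7.0): ¬critical=1−0.39=0.61, extended=0.91; AND[a·b] → w = 0.5551
R3 (z=23.0): extended=0.91, severe=0.36; AND[a·b] → w = 0.3276
R4 (z=22.0): severe=0.36 → w = 0.3600
Weighted average = (0.1694·-15.0 + 0.5551·-7.0 + 0.3276·23.0 + 0.3600·22.0) / (0.1694 + 0.5551 + 0.3276 + 0.3600)
  = 9.0281 / 1.4121 = 6.39

6.39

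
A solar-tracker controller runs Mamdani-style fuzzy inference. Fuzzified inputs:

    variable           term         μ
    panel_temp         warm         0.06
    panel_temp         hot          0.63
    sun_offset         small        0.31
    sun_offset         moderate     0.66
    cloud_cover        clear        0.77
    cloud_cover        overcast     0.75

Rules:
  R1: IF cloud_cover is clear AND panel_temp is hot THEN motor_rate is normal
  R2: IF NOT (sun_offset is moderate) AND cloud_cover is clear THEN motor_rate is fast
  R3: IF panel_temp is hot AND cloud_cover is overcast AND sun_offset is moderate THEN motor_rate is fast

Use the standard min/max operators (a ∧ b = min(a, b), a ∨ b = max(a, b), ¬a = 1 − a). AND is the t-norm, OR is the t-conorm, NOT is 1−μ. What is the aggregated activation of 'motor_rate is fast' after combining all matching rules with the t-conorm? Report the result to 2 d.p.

R1: clear=0.77, hot=0.63; AND[min(a, b)] → w = 0.63
R2: ¬moderate=1−0.66=0.34, clear=0.77; AND[min(a, b)] → w = 0.34
R3: hot=0.63, overcast=0.75, moderate=0.66; AND[min(a, b)] → w = 0.63
Rules with consequent 'fast': {R2, R3} → strengths 0.34, 0.63
Aggregate via t-conorm [max(a, b)]: 0.63

0.63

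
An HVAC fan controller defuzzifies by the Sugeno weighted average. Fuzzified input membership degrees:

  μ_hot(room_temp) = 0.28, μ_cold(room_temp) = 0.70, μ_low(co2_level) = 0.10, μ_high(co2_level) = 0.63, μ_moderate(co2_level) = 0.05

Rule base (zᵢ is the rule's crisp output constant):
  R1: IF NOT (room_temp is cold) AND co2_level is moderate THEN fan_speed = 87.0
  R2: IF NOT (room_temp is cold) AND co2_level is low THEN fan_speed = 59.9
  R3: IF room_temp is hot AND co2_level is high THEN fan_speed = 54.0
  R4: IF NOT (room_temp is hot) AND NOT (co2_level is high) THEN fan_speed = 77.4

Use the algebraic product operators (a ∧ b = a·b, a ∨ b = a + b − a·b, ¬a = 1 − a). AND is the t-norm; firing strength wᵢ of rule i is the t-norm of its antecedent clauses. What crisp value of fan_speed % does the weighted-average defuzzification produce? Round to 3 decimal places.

R1 (z=87.0): ¬cold=1−0.70=0.30, moderate=0.05; AND[a·b] → w = 0.0150
R2 (z=59.9): ¬cold=1−0.70=0.30, low=0.10; AND[a·b] → w = 0.0300
R3 (z=54.0): hot=0.28, high=0.63; AND[a·b] → w = 0.1764
R4 (z=77.4): ¬hot=1−0.28=0.72, ¬high=1−0.63=0.37; AND[a·b] → w = 0.2664
Weighted average = (0.0150·87.0 + 0.0300·59.9 + 0.1764·54.0 + 0.2664·77.4) / (0.0150 + 0.0300 + 0.1764 + 0.2664)
  = 33.2470 / 0.4878 = 68.157

68.157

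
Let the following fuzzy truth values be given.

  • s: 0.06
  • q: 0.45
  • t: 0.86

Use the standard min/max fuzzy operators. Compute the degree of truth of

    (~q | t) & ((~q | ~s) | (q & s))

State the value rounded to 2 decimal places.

~q = 1 − 0.45 = 0.55
~q | t = max(a, b) on (0.55, 0.86) = 0.86
~q = 1 − 0.45 = 0.55
~s = 1 − 0.06 = 0.94
~q | ~s = max(a, b) on (0.55, 0.94) = 0.94
q & s = min(a, b) on (0.45, 0.06) = 0.06
(~q | ~s) | (q & s) = max(a, b) on (0.94, 0.06) = 0.94
(~q | t) & ((~q | ~s) | (q & s)) = min(a, b) on (0.86, 0.94) = 0.86

0.86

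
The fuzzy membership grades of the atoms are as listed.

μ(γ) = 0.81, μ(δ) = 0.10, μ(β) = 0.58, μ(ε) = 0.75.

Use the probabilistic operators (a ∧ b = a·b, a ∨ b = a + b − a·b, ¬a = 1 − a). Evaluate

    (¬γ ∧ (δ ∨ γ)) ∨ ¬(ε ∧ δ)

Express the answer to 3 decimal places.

0.937

¬γ = 1 − 0.8100 = 0.1900
δ ∨ γ = a + b − a·b on (0.1000, 0.8100) = 0.8290
¬γ ∧ (δ ∨ γ) = a·b on (0.1900, 0.8290) = 0.1575
ε ∧ δ = a·b on (0.7500, 0.1000) = 0.0750
¬(ε ∧ δ) = 1 − 0.0750 = 0.9250
(¬γ ∧ (δ ∨ γ)) ∨ ¬(ε ∧ δ) = a + b − a·b on (0.1575, 0.9250) = 0.9368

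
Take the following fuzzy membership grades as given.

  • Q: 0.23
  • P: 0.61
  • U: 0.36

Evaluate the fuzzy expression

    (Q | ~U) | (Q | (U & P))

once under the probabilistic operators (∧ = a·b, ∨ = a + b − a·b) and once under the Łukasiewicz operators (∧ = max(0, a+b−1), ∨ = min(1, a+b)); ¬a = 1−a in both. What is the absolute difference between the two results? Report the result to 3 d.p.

Under probabilistic:
  ~U = 1 − 0.3600 = 0.6400
  Q | ~U = a + b − a·b on (0.2300, 0.6400) = 0.7228
  U & P = a·b on (0.3600, 0.6100) = 0.2196
  Q | (U & P) = a + b − a·b on (0.2300, 0.2196) = 0.3991
  (Q | ~U) | (Q | (U & P)) = a + b − a·b on (0.7228, 0.3991) = 0.8334
  → value = 0.8334
Under Łukasiewicz:
  ~U = 1 − 0.36 = 0.64
  Q | ~U = min(1, a+b) on (0.23, 0.64) = 0.87
  U & P = max(0, a+b−1) on (0.36, 0.61) = 0.00
  Q | (U & P) = min(1, a+b) on (0.23, 0.00) = 0.23
  (Q | ~U) | (Q | (U & P)) = min(1, a+b) on (0.87, 0.23) = 1.00
  → value = 1.0000
|0.8334 − 1.0000| = 0.167

0.167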